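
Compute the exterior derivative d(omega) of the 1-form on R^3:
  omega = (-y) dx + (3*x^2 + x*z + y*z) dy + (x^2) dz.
d(omega) = (6*x + z + 1) dx ∧ dy + (2*x) dx ∧ dz + (-x - y) dy ∧ dz

For a 1-form omega = sum_i f_i dx_i, the exterior derivative is
  d(omega) = sum_{i < j} (∂f_j/∂x_i - ∂f_i/∂x_j) dx_i ∧ dx_j.
  coefficient of dx ∧ dy: ∂f_2/∂x - ∂f_1/∂y = ∂(3*x^2 + x*z + y*z)/∂x - ∂(-y)/∂y = 6*x + z + 1
  coefficient of dx ∧ dz: ∂f_3/∂x - ∂f_1/∂z = ∂(x^2)/∂x - ∂(-y)/∂z = 2*x
  coefficient of dy ∧ dz: ∂f_3/∂y - ∂f_2/∂z = ∂(x^2)/∂y - ∂(3*x^2 + x*z + y*z)/∂z = -x - y
Assembling: d(omega) = (6*x + z + 1) dx ∧ dy + (2*x) dx ∧ dz + (-x - y) dy ∧ dz.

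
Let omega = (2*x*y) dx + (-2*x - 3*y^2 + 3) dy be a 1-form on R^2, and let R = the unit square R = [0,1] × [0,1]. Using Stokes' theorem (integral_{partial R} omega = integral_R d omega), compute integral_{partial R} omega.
integral_(partial R) omega = -3

Stokes: integral_partial_R omega = integral_R d omega with d omega = (∂Q/∂x - ∂P/∂y) dx ∧ dy.
  ∂Q/∂x = -2
  ∂P/∂y = 2*x
  integrand = ∂Q/∂x - ∂P/∂y = -2*x - 2.
Integrating over R: integral_0^1 integral_0^1 (-2*x - 2) dx dy = -3.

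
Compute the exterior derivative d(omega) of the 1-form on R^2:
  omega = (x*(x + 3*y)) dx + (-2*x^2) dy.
d(omega) = (-7*x) dx ∧ dy

For a 1-form omega = sum_i f_i dx_i, the exterior derivative is
  d(omega) = sum_{i < j} (∂f_j/∂x_i - ∂f_i/∂x_j) dx_i ∧ dx_j.
  coefficient of dx ∧ dy: ∂f_2/∂x - ∂f_1/∂y = ∂(-2*x^2)/∂x - ∂(x*(x + 3*y))/∂y = -7*x
Assembling: d(omega) = (-7*x) dx ∧ dy.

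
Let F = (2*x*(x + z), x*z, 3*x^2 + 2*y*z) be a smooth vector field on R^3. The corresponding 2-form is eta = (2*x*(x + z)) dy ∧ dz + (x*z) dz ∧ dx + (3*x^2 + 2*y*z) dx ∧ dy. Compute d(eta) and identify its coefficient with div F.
d(eta) = (4*x + 2*y + 2*z) dx ∧ dy ∧ dz; div F = 4*x + 2*y + 2*z

For a 2-form in R^3 of the form above, applying d gives a 3-form with coefficient ∂P/∂x + ∂Q/∂y + ∂R/∂z:
  ∂P/∂x = 4*x + 2*z
  ∂Q/∂y = 0
  ∂R/∂z = 2*y
Sum = 4*x + 2*y + 2*z, which is exactly div F.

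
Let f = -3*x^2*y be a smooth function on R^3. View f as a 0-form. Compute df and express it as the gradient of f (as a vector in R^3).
df = (-6*x*y) dx + (-3*x^2) dy + (0) dz; grad f = (-6*x*y, -3*x^2, 0)

For a 0-form f, d f = (∂f/∂x) dx + (∂f/∂y) dy + (∂f/∂z) dz. The components of the vector representation are exactly the entries of grad f in Cartesian coordinates:
  ∂f/∂x = -6*x*y
  ∂f/∂y = -3*x^2
  ∂f/∂z = 0.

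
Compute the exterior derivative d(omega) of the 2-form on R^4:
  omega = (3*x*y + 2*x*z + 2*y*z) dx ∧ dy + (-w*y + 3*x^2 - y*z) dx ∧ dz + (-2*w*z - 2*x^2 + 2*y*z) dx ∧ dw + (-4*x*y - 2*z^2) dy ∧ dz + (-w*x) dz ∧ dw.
d(omega) = (w + 2*x - 2*y + z) dx ∧ dy ∧ dz + (w - 3*y) dx ∧ dz ∧ dw + (-2*z) dx ∧ dy ∧ dw

For a 2-form omega = sum_{i<j} g_{ij} dx_i ∧ dx_j, the exterior derivative is
  d(omega) = sum_{i<j} d(g_{ij}) ∧ dx_i ∧ dx_j = sum_{i<j, k} (∂g_{ij}/∂x_k) dx_k ∧ dx_i ∧ dx_j.
Expand each term, using dx_k ∧ dx_i ∧ dx_j = sgn(permutation) dx_{(a)} ∧ dx_{(b)} ∧ dx_{(c)} with (a < b < c) sorted:
  d(3*x*y + 2*x*z + 2*y*z) includes (∂/∂z)(3*x*y + 2*x*z + 2*y*z) dz = (2*x + 2*y) dz, which multiplied by dx ∧ dy gives (2*x + 2*y) dx ∧ dy ∧ dz
  d(-w*y + 3*x^2 - y*z) includes (∂/∂y)(-w*y + 3*x^2 - y*z) dy = (-w - z) dy, which multiplied by dx ∧ dz gives (w + z) dx ∧ dy ∧ dz
  d(-w*y + 3*x^2 - y*z) includes (∂/∂w)(-w*y + 3*x^2 - y*z) dw = (-y) dw, which multiplied by dx ∧ dz gives (-y) dx ∧ dz ∧ dw
  d(-2*w*z - 2*x^2 + 2*y*z) includes (∂/∂y)(-2*w*z - 2*x^2 + 2*y*z) dy = (2*z) dy, which multiplied by dx ∧ dw gives (-2*z) dx ∧ dy ∧ dw
  d(-2*w*z - 2*x^2 + 2*y*z) includes (∂/∂z)(-2*w*z - 2*x^2 + 2*y*z) dz = (-2*w + 2*y) dz, which multiplied by dx ∧ dw gives (2*w - 2*y) dx ∧ dz ∧ dw
  d(-4*x*y - 2*z^2) includes (∂/∂x)(-4*x*y - 2*z^2) dx = (-4*y) dx, which multiplied by dy ∧ dz gives (-4*y) dx ∧ dy ∧ dz
  d(-w*x) includes (∂/∂x)(-w*x) dx = (-w) dx, which multiplied by dz ∧ dw gives (-w) dx ∧ dz ∧ dw
Collecting like 3-forms: d(omega) = (w + 2*x - 2*y + z) dx ∧ dy ∧ dz + (w - 3*y) dx ∧ dz ∧ dw + (-2*z) dx ∧ dy ∧ dw.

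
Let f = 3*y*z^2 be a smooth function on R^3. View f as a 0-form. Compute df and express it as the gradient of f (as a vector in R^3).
df = (0) dx + (3*z^2) dy + (6*y*z) dz; grad f = (0, 3*z^2, 6*y*z)

For a 0-form f, d f = (∂f/∂x) dx + (∂f/∂y) dy + (∂f/∂z) dz. The components of the vector representation are exactly the entries of grad f in Cartesian coordinates:
  ∂f/∂x = 0
  ∂f/∂y = 3*z^2
  ∂f/∂z = 6*y*z.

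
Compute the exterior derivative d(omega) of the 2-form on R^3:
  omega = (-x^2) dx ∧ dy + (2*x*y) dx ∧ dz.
d(omega) = (-2*x) dx ∧ dy ∧ dz

For a 2-form omega = sum_{i<j} g_{ij} dx_i ∧ dx_j, the exterior derivative is
  d(omega) = sum_{i<j} d(g_{ij}) ∧ dx_i ∧ dx_j = sum_{i<j, k} (∂g_{ij}/∂x_k) dx_k ∧ dx_i ∧ dx_j.
Expand each term, using dx_k ∧ dx_i ∧ dx_j = sgn(permutation) dx_{(a)} ∧ dx_{(b)} ∧ dx_{(c)} with (a < b < c) sorted:
  d(2*x*y) includes (∂/∂y)(2*x*y) dy = (2*x) dy, which multiplied by dx ∧ dz gives (-2*x) dx ∧ dy ∧ dz
Collecting like 3-forms: d(omega) = (-2*x) dx ∧ dy ∧ dz.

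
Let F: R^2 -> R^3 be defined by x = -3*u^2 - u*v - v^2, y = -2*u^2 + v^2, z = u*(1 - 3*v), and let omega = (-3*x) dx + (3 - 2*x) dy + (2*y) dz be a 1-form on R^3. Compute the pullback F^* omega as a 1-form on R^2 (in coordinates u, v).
F^* omega = (-78*u^3 - 23*u^2*v - 4*u^2 - 29*u*v^2 - 12*u - 9*v^3 + 2*v^2) du + (3*u^3 - 9*u^2*v - 11*u*v^2 - 2*v^3 + 6*v) dv

Using F^*(f dg) = (f ∘ F) d(g ∘ F), substitute each coordinate x_i by F_i(u, v) in f_i, and replace dx_i by d F_i = (∂F_i/∂u) du + (∂F_i/∂v) dv.
  For the x component: f_1(F) = 9*u^2 + 3*u*v + 3*v^2; d F_1 = (-6*u - v) du + (-u - 2*v) dv
  For the y component: f_2(F) = 6*u^2 + 2*u*v + 2*v^2 + 3; d F_2 = (-4*u) du + (2*v) dv
  For the z component: f_3(F) = -4*u^2 + 2*v^2; d F_3 = (1 - 3*v) du + (-3*u) dv
Combining and collecting du, dv coefficients:
  coeff of du: -78*u^3 - 23*u^2*v - 4*u^2 - 29*u*v^2 - 12*u - 9*v^3 + 2*v^2
  coeff of dv: 3*u^3 - 9*u^2*v - 11*u*v^2 - 2*v^3 + 6*v
F^* omega = (-78*u^3 - 23*u^2*v - 4*u^2 - 29*u*v^2 - 12*u - 9*v^3 + 2*v^2) du + (3*u^3 - 9*u^2*v - 11*u*v^2 - 2*v^3 + 6*v) dv.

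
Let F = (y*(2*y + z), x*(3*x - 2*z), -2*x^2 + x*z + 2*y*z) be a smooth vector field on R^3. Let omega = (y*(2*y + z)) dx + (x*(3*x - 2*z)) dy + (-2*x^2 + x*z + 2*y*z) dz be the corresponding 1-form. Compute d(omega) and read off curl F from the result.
d(omega) = (2*x + 2*z) dy ∧ dz + (4*x + y - z) dz ∧ dx + (6*x - 4*y - 3*z) dx ∧ dy; curl F = (2*x + 2*z, 4*x + y - z, 6*x - 4*y - 3*z)

d omega = sum_{i<j} (∂f_j/∂x_i - ∂f_i/∂x_j) dx_i ∧ dx_j. Under the identification (dy ∧ dz, dz ∧ dx, dx ∧ dy) ↔ (e_x, e_y, e_z), the coefficients are exactly the components of curl F. Compute:
  ∂R/∂y - ∂Q/∂z = (2*z) - (-2*x) = 2*x + 2*z
  ∂P/∂z - ∂R/∂x = (y) - (-4*x + z) = 4*x + y - z
  ∂Q/∂x - ∂P/∂y = (6*x - 2*z) - (4*y + z) = 6*x - 4*y - 3*z.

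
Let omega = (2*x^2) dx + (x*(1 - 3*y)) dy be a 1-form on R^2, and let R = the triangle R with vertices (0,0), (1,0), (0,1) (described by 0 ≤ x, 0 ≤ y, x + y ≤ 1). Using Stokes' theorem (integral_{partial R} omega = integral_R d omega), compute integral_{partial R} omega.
integral_(partial R) omega = 0

Stokes: integral_partial_R omega = integral_R d omega with d omega = (∂Q/∂x - ∂P/∂y) dx ∧ dy.
  ∂Q/∂x = 1 - 3*y
  ∂P/∂y = 0
  integrand = ∂Q/∂x - ∂P/∂y = 1 - 3*y.
Integrating over R: integral_0^1 integral_0^{1-x} (1 - 3*y) dy dx = 0.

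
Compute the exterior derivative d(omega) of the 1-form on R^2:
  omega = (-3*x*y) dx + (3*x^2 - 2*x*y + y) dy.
d(omega) = (9*x - 2*y) dx ∧ dy

For a 1-form omega = sum_i f_i dx_i, the exterior derivative is
  d(omega) = sum_{i < j} (∂f_j/∂x_i - ∂f_i/∂x_j) dx_i ∧ dx_j.
  coefficient of dx ∧ dy: ∂f_2/∂x - ∂f_1/∂y = ∂(3*x^2 - 2*x*y + y)/∂x - ∂(-3*x*y)/∂y = 9*x - 2*y
Assembling: d(omega) = (9*x - 2*y) dx ∧ dy.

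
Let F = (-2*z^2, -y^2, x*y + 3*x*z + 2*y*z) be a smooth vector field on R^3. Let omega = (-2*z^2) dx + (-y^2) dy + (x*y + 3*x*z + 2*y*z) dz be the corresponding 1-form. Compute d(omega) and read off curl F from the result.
d(omega) = (x + 2*z) dy ∧ dz + (-y - 7*z) dz ∧ dx + (0) dx ∧ dy; curl F = (x + 2*z, -y - 7*z, 0)

d omega = sum_{i<j} (∂f_j/∂x_i - ∂f_i/∂x_j) dx_i ∧ dx_j. Under the identification (dy ∧ dz, dz ∧ dx, dx ∧ dy) ↔ (e_x, e_y, e_z), the coefficients are exactly the components of curl F. Compute:
  ∂R/∂y - ∂Q/∂z = (x + 2*z) - (0) = x + 2*z
  ∂P/∂z - ∂R/∂x = (-4*z) - (y + 3*z) = -y - 7*z
  ∂Q/∂x - ∂P/∂y = (0) - (0) = 0.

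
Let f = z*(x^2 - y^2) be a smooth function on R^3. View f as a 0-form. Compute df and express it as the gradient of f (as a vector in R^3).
df = (2*x*z) dx + (-2*y*z) dy + (x^2 - y^2) dz; grad f = (2*x*z, -2*y*z, x^2 - y^2)

For a 0-form f, d f = (∂f/∂x) dx + (∂f/∂y) dy + (∂f/∂z) dz. The components of the vector representation are exactly the entries of grad f in Cartesian coordinates:
  ∂f/∂x = 2*x*z
  ∂f/∂y = -2*y*z
  ∂f/∂z = x^2 - y^2.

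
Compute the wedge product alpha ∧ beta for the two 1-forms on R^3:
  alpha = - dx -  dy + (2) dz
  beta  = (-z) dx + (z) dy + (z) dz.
alpha ∧ beta = (-2*z) dx ∧ dy + (z) dx ∧ dz + (-3*z) dy ∧ dz

Distribute the wedge, using dx_i ∧ dx_j = -dx_j ∧ dx_i and dx_i ∧ dx_i = 0. For each pair (i, j) with i < j, the coefficient of dx_i ∧ dx_j in alpha ∧ beta is (alpha_i * beta_j - alpha_j * beta_i). Collecting: alpha ∧ beta = (-2*z) dx ∧ dy + (z) dx ∧ dz + (-3*z) dy ∧ dz.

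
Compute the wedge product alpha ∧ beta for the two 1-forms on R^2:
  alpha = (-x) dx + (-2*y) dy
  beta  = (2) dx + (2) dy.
alpha ∧ beta = (-2*x + 4*y) dx ∧ dy

Distribute the wedge, using dx_i ∧ dx_j = -dx_j ∧ dx_i and dx_i ∧ dx_i = 0. For each pair (i, j) with i < j, the coefficient of dx_i ∧ dx_j in alpha ∧ beta is (alpha_i * beta_j - alpha_j * beta_i). Collecting: alpha ∧ beta = (-2*x + 4*y) dx ∧ dy.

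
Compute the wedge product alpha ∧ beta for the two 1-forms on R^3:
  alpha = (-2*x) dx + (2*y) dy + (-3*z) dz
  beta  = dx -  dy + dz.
alpha ∧ beta = (2*x - 2*y) dx ∧ dy + (-2*x + 3*z) dx ∧ dz + (2*y - 3*z) dy ∧ dz

Distribute the wedge, using dx_i ∧ dx_j = -dx_j ∧ dx_i and dx_i ∧ dx_i = 0. For each pair (i, j) with i < j, the coefficient of dx_i ∧ dx_j in alpha ∧ beta is (alpha_i * beta_j - alpha_j * beta_i). Collecting: alpha ∧ beta = (2*x - 2*y) dx ∧ dy + (-2*x + 3*z) dx ∧ dz + (2*y - 3*z) dy ∧ dz.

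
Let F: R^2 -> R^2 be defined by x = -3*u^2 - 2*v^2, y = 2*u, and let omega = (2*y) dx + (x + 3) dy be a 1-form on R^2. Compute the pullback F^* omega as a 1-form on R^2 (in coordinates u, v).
F^* omega = (-30*u^2 - 4*v^2 + 6) du + (-16*u*v) dv

Using F^*(f dg) = (f ∘ F) d(g ∘ F), substitute each coordinate x_i by F_i(u, v) in f_i, and replace dx_i by d F_i = (∂F_i/∂u) du + (∂F_i/∂v) dv.
  For the x component: f_1(F) = 4*u; d F_1 = (-6*u) du + (-4*v) dv
  For the y component: f_2(F) = -3*u^2 - 2*v^2 + 3; d F_2 = (2) du + (0) dv
Combining and collecting du, dv coefficients:
  coeff of du: -30*u^2 - 4*v^2 + 6
  coeff of dv: -16*u*v
F^* omega = (-30*u^2 - 4*v^2 + 6) du + (-16*u*v) dv.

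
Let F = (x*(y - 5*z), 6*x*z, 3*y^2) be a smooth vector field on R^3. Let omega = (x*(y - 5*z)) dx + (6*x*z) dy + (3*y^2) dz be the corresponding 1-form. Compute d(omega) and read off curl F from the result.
d(omega) = (-6*x + 6*y) dy ∧ dz + (-5*x) dz ∧ dx + (-x + 6*z) dx ∧ dy; curl F = (-6*x + 6*y, -5*x, -x + 6*z)

d omega = sum_{i<j} (∂f_j/∂x_i - ∂f_i/∂x_j) dx_i ∧ dx_j. Under the identification (dy ∧ dz, dz ∧ dx, dx ∧ dy) ↔ (e_x, e_y, e_z), the coefficients are exactly the components of curl F. Compute:
  ∂R/∂y - ∂Q/∂z = (6*y) - (6*x) = -6*x + 6*y
  ∂P/∂z - ∂R/∂x = (-5*x) - (0) = -5*x
  ∂Q/∂x - ∂P/∂y = (6*z) - (x) = -x + 6*z.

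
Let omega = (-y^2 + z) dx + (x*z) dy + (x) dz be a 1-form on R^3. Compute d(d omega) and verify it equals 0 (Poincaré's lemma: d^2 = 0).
d(d omega) = 0

Step 1: d omega = sum_{i<j} (∂f_j/∂x_i - ∂f_i/∂x_j) dx_i ∧ dx_j:
  coeff of dx ∧ dy: 2*y + z
  coeff of dx ∧ dz: 0
  coeff of dy ∧ dz: -x
Step 2: Apply d again to each 2-form coefficient. The only possible 3-form in R^3 is dx ∧ dy ∧ dz, with coefficient
  ∂(coeff of dy∧dz)/∂x - ∂(coeff of dx∧dz)/∂y + ∂(coeff of dx∧dy)/∂z
  = ∂/∂x (-x) - ∂/∂y (0) + ∂/∂z (2*y + z).
Each of these terms simplifies to sums of mixed partials that cancel in pairs. The result is 0 (by equality of mixed partials for smooth functions — Schwarz / Clairaut).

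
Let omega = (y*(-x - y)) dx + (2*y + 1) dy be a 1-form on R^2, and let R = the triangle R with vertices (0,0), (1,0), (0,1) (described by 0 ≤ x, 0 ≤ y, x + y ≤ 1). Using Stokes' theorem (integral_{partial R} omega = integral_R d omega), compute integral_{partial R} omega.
integral_(partial R) omega = 1/2

Stokes: integral_partial_R omega = integral_R d omega with d omega = (∂Q/∂x - ∂P/∂y) dx ∧ dy.
  ∂Q/∂x = 0
  ∂P/∂y = -x - 2*y
  integrand = ∂Q/∂x - ∂P/∂y = x + 2*y.
Integrating over R: integral_0^1 integral_0^{1-x} (x + 2*y) dy dx = 1/2.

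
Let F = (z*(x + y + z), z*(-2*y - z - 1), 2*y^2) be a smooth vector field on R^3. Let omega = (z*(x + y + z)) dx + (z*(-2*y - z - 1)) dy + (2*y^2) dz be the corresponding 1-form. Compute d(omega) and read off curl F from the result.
d(omega) = (6*y + 2*z + 1) dy ∧ dz + (x + y + 2*z) dz ∧ dx + (-z) dx ∧ dy; curl F = (6*y + 2*z + 1, x + y + 2*z, -z)

d omega = sum_{i<j} (∂f_j/∂x_i - ∂f_i/∂x_j) dx_i ∧ dx_j. Under the identification (dy ∧ dz, dz ∧ dx, dx ∧ dy) ↔ (e_x, e_y, e_z), the coefficients are exactly the components of curl F. Compute:
  ∂R/∂y - ∂Q/∂z = (4*y) - (-2*y - 2*z - 1) = 6*y + 2*z + 1
  ∂P/∂z - ∂R/∂x = (x + y + 2*z) - (0) = x + y + 2*z
  ∂Q/∂x - ∂P/∂y = (0) - (z) = -z.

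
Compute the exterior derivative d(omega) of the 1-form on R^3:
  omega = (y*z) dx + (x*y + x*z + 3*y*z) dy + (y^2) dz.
d(omega) = (y) dx ∧ dy + (-y) dx ∧ dz + (-x - y) dy ∧ dz

For a 1-form omega = sum_i f_i dx_i, the exterior derivative is
  d(omega) = sum_{i < j} (∂f_j/∂x_i - ∂f_i/∂x_j) dx_i ∧ dx_j.
  coefficient of dx ∧ dy: ∂f_2/∂x - ∂f_1/∂y = ∂(x*y + x*z + 3*y*z)/∂x - ∂(y*z)/∂y = y
  coefficient of dx ∧ dz: ∂f_3/∂x - ∂f_1/∂z = ∂(y^2)/∂x - ∂(y*z)/∂z = -y
  coefficient of dy ∧ dz: ∂f_3/∂y - ∂f_2/∂z = ∂(y^2)/∂y - ∂(x*y + x*z + 3*y*z)/∂z = -x - y
Assembling: d(omega) = (y) dx ∧ dy + (-y) dx ∧ dz + (-x - y) dy ∧ dz.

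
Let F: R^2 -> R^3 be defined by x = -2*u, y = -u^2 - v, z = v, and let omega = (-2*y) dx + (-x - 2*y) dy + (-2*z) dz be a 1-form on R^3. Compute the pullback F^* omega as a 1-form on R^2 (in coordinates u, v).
F^* omega = (-4*u^3 - 8*u^2 - 4*u*v - 4*v) du + (-2*u^2 - 2*u - 4*v) dv

Using F^*(f dg) = (f ∘ F) d(g ∘ F), substitute each coordinate x_i by F_i(u, v) in f_i, and replace dx_i by d F_i = (∂F_i/∂u) du + (∂F_i/∂v) dv.
  For the x component: f_1(F) = 2*u^2 + 2*v; d F_1 = (-2) du + (0) dv
  For the y component: f_2(F) = 2*u^2 + 2*u + 2*v; d F_2 = (-2*u) du + (-1) dv
  For the z component: f_3(F) = -2*v; d F_3 = (0) du + (1) dv
Combining and collecting du, dv coefficients:
  coeff of du: -4*u^3 - 8*u^2 - 4*u*v - 4*v
  coeff of dv: -2*u^2 - 2*u - 4*v
F^* omega = (-4*u^3 - 8*u^2 - 4*u*v - 4*v) du + (-2*u^2 - 2*u - 4*v) dv.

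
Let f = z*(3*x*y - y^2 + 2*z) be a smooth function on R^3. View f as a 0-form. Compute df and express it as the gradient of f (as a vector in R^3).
df = (3*y*z) dx + (z*(3*x - 2*y)) dy + (3*x*y - y^2 + 4*z) dz; grad f = (3*y*z, z*(3*x - 2*y), 3*x*y - y^2 + 4*z)

For a 0-form f, d f = (∂f/∂x) dx + (∂f/∂y) dy + (∂f/∂z) dz. The components of the vector representation are exactly the entries of grad f in Cartesian coordinates:
  ∂f/∂x = 3*y*z
  ∂f/∂y = z*(3*x - 2*y)
  ∂f/∂z = 3*x*y - y^2 + 4*z.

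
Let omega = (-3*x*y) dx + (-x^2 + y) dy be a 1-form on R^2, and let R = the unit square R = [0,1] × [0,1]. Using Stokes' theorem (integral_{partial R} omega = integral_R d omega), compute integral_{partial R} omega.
integral_(partial R) omega = 1/2

Stokes: integral_partial_R omega = integral_R d omega with d omega = (∂Q/∂x - ∂P/∂y) dx ∧ dy.
  ∂Q/∂x = -2*x
  ∂P/∂y = -3*x
  integrand = ∂Q/∂x - ∂P/∂y = x.
Integrating over R: integral_0^1 integral_0^1 (x) dx dy = 1/2.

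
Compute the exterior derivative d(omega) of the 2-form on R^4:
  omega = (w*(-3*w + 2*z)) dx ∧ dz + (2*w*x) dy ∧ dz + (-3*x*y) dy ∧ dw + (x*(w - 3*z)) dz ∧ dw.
d(omega) = (-5*w - z) dx ∧ dz ∧ dw + (2*w) dx ∧ dy ∧ dz + (2*x) dy ∧ dz ∧ dw + (-3*y) dx ∧ dy ∧ dw

For a 2-form omega = sum_{i<j} g_{ij} dx_i ∧ dx_j, the exterior derivative is
  d(omega) = sum_{i<j} d(g_{ij}) ∧ dx_i ∧ dx_j = sum_{i<j, k} (∂g_{ij}/∂x_k) dx_k ∧ dx_i ∧ dx_j.
Expand each term, using dx_k ∧ dx_i ∧ dx_j = sgn(permutation) dx_{(a)} ∧ dx_{(b)} ∧ dx_{(c)} with (a < b < c) sorted:
  d(w*(-3*w + 2*z)) includes (∂/∂w)(w*(-3*w + 2*z)) dw = (-6*w + 2*z) dw, which multiplied by dx ∧ dz gives (-6*w + 2*z) dx ∧ dz ∧ dw
  d(2*w*x) includes (∂/∂x)(2*w*x) dx = (2*w) dx, which multiplied by dy ∧ dz gives (2*w) dx ∧ dy ∧ dz
  d(2*w*x) includes (∂/∂w)(2*w*x) dw = (2*x) dw, which multiplied by dy ∧ dz gives (2*x) dy ∧ dz ∧ dw
  d(-3*x*y) includes (∂/∂x)(-3*x*y) dx = (-3*y) dx, which multiplied by dy ∧ dw gives (-3*y) dx ∧ dy ∧ dw
  d(x*(w - 3*z)) includes (∂/∂x)(x*(w - 3*z)) dx = (w - 3*z) dx, which multiplied by dz ∧ dw gives (w - 3*z) dx ∧ dz ∧ dw
Collecting like 3-forms: d(omega) = (-5*w - z) dx ∧ dz ∧ dw + (2*w) dx ∧ dy ∧ dz + (2*x) dy ∧ dz ∧ dw + (-3*y) dx ∧ dy ∧ dw.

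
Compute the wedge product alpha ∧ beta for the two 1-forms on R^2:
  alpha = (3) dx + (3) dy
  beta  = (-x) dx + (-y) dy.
alpha ∧ beta = (3*x - 3*y) dx ∧ dy

Distribute the wedge, using dx_i ∧ dx_j = -dx_j ∧ dx_i and dx_i ∧ dx_i = 0. For each pair (i, j) with i < j, the coefficient of dx_i ∧ dx_j in alpha ∧ beta is (alpha_i * beta_j - alpha_j * beta_i). Collecting: alpha ∧ beta = (3*x - 3*y) dx ∧ dy.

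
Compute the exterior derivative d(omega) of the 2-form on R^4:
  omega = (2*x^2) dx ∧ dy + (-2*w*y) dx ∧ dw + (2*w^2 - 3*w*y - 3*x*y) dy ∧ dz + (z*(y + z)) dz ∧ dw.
d(omega) = (2*w) dx ∧ dy ∧ dw + (-3*y) dx ∧ dy ∧ dz + (4*w - 3*y + z) dy ∧ dz ∧ dw

For a 2-form omega = sum_{i<j} g_{ij} dx_i ∧ dx_j, the exterior derivative is
  d(omega) = sum_{i<j} d(g_{ij}) ∧ dx_i ∧ dx_j = sum_{i<j, k} (∂g_{ij}/∂x_k) dx_k ∧ dx_i ∧ dx_j.
Expand each term, using dx_k ∧ dx_i ∧ dx_j = sgn(permutation) dx_{(a)} ∧ dx_{(b)} ∧ dx_{(c)} with (a < b < c) sorted:
  d(-2*w*y) includes (∂/∂y)(-2*w*y) dy = (-2*w) dy, which multiplied by dx ∧ dw gives (2*w) dx ∧ dy ∧ dw
  d(2*w^2 - 3*w*y - 3*x*y) includes (∂/∂x)(2*w^2 - 3*w*y - 3*x*y) dx = (-3*y) dx, which multiplied by dy ∧ dz gives (-3*y) dx ∧ dy ∧ dz
  d(2*w^2 - 3*w*y - 3*x*y) includes (∂/∂w)(2*w^2 - 3*w*y - 3*x*y) dw = (4*w - 3*y) dw, which multiplied by dy ∧ dz gives (4*w - 3*y) dy ∧ dz ∧ dw
  d(z*(y + z)) includes (∂/∂y)(z*(y + z)) dy = (z) dy, which multiplied by dz ∧ dw gives (z) dy ∧ dz ∧ dw
Collecting like 3-forms: d(omega) = (2*w) dx ∧ dy ∧ dw + (-3*y) dx ∧ dy ∧ dz + (4*w - 3*y + z) dy ∧ dz ∧ dw.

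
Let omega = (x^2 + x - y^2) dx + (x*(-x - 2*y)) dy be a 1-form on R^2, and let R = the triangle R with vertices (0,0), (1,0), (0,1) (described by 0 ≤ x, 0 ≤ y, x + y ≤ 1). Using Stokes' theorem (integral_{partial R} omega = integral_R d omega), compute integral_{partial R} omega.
integral_(partial R) omega = -1/3

Stokes: integral_partial_R omega = integral_R d omega with d omega = (∂Q/∂x - ∂P/∂y) dx ∧ dy.
  ∂Q/∂x = -2*x - 2*y
  ∂P/∂y = -2*y
  integrand = ∂Q/∂x - ∂P/∂y = -2*x.
Integrating over R: integral_0^1 integral_0^{1-x} (-2*x) dy dx = -1/3.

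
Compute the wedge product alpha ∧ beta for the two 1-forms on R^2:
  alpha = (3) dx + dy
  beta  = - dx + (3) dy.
alpha ∧ beta = (10) dx ∧ dy

Distribute the wedge, using dx_i ∧ dx_j = -dx_j ∧ dx_i and dx_i ∧ dx_i = 0. For each pair (i, j) with i < j, the coefficient of dx_i ∧ dx_j in alpha ∧ beta is (alpha_i * beta_j - alpha_j * beta_i). Collecting: alpha ∧ beta = (10) dx ∧ dy.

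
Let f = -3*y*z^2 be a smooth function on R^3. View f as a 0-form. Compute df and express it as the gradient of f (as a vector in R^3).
df = (0) dx + (-3*z^2) dy + (-6*y*z) dz; grad f = (0, -3*z^2, -6*y*z)

For a 0-form f, d f = (∂f/∂x) dx + (∂f/∂y) dy + (∂f/∂z) dz. The components of the vector representation are exactly the entries of grad f in Cartesian coordinates:
  ∂f/∂x = 0
  ∂f/∂y = -3*z^2
  ∂f/∂z = -6*y*z.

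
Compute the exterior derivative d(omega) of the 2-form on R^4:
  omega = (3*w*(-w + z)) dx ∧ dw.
d(omega) = (-3*w) dx ∧ dz ∧ dw

For a 2-form omega = sum_{i<j} g_{ij} dx_i ∧ dx_j, the exterior derivative is
  d(omega) = sum_{i<j} d(g_{ij}) ∧ dx_i ∧ dx_j = sum_{i<j, k} (∂g_{ij}/∂x_k) dx_k ∧ dx_i ∧ dx_j.
Expand each term, using dx_k ∧ dx_i ∧ dx_j = sgn(permutation) dx_{(a)} ∧ dx_{(b)} ∧ dx_{(c)} with (a < b < c) sorted:
  d(3*w*(-w + z)) includes (∂/∂z)(3*w*(-w + z)) dz = (3*w) dz, which multiplied by dx ∧ dw gives (-3*w) dx ∧ dz ∧ dw
Collecting like 3-forms: d(omega) = (-3*w) dx ∧ dz ∧ dw.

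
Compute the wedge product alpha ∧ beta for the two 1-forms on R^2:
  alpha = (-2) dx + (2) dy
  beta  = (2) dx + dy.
alpha ∧ beta = (-6) dx ∧ dy

Distribute the wedge, using dx_i ∧ dx_j = -dx_j ∧ dx_i and dx_i ∧ dx_i = 0. For each pair (i, j) with i < j, the coefficient of dx_i ∧ dx_j in alpha ∧ beta is (alpha_i * beta_j - alpha_j * beta_i). Collecting: alpha ∧ beta = (-6) dx ∧ dy.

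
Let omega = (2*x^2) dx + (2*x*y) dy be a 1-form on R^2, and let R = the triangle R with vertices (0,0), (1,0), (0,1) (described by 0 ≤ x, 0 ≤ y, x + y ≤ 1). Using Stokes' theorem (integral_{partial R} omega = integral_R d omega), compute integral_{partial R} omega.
integral_(partial R) omega = 1/3

Stokes: integral_partial_R omega = integral_R d omega with d omega = (∂Q/∂x - ∂P/∂y) dx ∧ dy.
  ∂Q/∂x = 2*y
  ∂P/∂y = 0
  integrand = ∂Q/∂x - ∂P/∂y = 2*y.
Integrating over R: integral_0^1 integral_0^{1-x} (2*y) dy dx = 1/3.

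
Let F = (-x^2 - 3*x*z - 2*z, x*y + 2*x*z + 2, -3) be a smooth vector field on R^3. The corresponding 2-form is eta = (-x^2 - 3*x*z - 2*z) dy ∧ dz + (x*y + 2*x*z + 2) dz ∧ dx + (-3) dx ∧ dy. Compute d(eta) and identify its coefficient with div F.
d(eta) = (-x - 3*z) dx ∧ dy ∧ dz; div F = -x - 3*z

For a 2-form in R^3 of the form above, applying d gives a 3-form with coefficient ∂P/∂x + ∂Q/∂y + ∂R/∂z:
  ∂P/∂x = -2*x - 3*z
  ∂Q/∂y = x
  ∂R/∂z = 0
Sum = -x - 3*z, which is exactly div F.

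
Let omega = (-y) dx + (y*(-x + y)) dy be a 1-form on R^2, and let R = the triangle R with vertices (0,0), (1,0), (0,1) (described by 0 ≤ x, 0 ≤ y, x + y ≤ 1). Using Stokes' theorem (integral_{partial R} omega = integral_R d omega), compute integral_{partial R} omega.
integral_(partial R) omega = 1/3

Stokes: integral_partial_R omega = integral_R d omega with d omega = (∂Q/∂x - ∂P/∂y) dx ∧ dy.
  ∂Q/∂x = -y
  ∂P/∂y = -1
  integrand = ∂Q/∂x - ∂P/∂y = 1 - y.
Integrating over R: integral_0^1 integral_0^{1-x} (1 - y) dy dx = 1/3.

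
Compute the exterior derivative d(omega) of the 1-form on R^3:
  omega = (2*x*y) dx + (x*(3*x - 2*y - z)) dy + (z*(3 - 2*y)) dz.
d(omega) = (4*x - 2*y - z) dx ∧ dy + (x - 2*z) dy ∧ dz

For a 1-form omega = sum_i f_i dx_i, the exterior derivative is
  d(omega) = sum_{i < j} (∂f_j/∂x_i - ∂f_i/∂x_j) dx_i ∧ dx_j.
  coefficient of dx ∧ dy: ∂f_2/∂x - ∂f_1/∂y = ∂(x*(3*x - 2*y - z))/∂x - ∂(2*x*y)/∂y = 4*x - 2*y - z
  coefficient of dy ∧ dz: ∂f_3/∂y - ∂f_2/∂z = ∂(z*(3 - 2*y))/∂y - ∂(x*(3*x - 2*y - z))/∂z = x - 2*z
Assembling: d(omega) = (4*x - 2*y - z) dx ∧ dy + (x - 2*z) dy ∧ dz.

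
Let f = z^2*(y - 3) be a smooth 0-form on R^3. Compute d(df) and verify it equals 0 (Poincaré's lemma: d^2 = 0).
d(df) = 0

Step 1: df = sum_i (∂f/∂x_i) dx_i = (0) dx + (z^2) dy + (2*z*(y - 3)) dz.
Step 2: Apply d again. Using the 1-form formula, the coefficient of dx ∧ dy in d(df) is ∂^2 f/∂x ∂y - ∂^2 f/∂y ∂x = (0) - (0) = 0 (equality of mixed partials for smooth f).
Similarly for dx ∧ dz and dy ∧ dz — all coefficients vanish. So d(df) = 0.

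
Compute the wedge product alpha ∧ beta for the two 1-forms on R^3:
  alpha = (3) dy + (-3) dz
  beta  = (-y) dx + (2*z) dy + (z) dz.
alpha ∧ beta = (3*y) dx ∧ dy + (9*z) dy ∧ dz + (-3*y) dx ∧ dz

Distribute the wedge, using dx_i ∧ dx_j = -dx_j ∧ dx_i and dx_i ∧ dx_i = 0. For each pair (i, j) with i < j, the coefficient of dx_i ∧ dx_j in alpha ∧ beta is (alpha_i * beta_j - alpha_j * beta_i). Collecting: alpha ∧ beta = (3*y) dx ∧ dy + (9*z) dy ∧ dz + (-3*y) dx ∧ dz.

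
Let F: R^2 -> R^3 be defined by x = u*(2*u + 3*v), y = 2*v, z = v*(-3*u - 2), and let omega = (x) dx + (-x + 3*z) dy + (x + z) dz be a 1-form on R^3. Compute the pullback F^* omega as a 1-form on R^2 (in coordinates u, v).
F^* omega = (8*u^3 + 12*u^2*v + 9*u*v^2 + 6*v^2) du + (9*u^2*v - 8*u^2 - 18*u*v - 8*v) dv

Using F^*(f dg) = (f ∘ F) d(g ∘ F), substitute each coordinate x_i by F_i(u, v) in f_i, and replace dx_i by d F_i = (∂F_i/∂u) du + (∂F_i/∂v) dv.
  For the x component: f_1(F) = u*(2*u + 3*v); d F_1 = (4*u + 3*v) du + (3*u) dv
  For the y component: f_2(F) = -2*u^2 - 12*u*v - 6*v; d F_2 = (0) du + (2) dv
  For the z component: f_3(F) = 2*u^2 - 2*v; d F_3 = (-3*v) du + (-3*u - 2) dv
Combining and collecting du, dv coefficients:
  coeff of du: 8*u^3 + 12*u^2*v + 9*u*v^2 + 6*v^2
  coeff of dv: 9*u^2*v - 8*u^2 - 18*u*v - 8*v
F^* omega = (8*u^3 + 12*u^2*v + 9*u*v^2 + 6*v^2) du + (9*u^2*v - 8*u^2 - 18*u*v - 8*v) dv.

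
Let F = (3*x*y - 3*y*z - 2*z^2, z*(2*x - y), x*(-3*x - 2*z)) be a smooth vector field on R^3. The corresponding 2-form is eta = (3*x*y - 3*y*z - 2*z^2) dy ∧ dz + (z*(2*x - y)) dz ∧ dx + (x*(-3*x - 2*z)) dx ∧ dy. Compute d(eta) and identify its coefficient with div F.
d(eta) = (-2*x + 3*y - z) dx ∧ dy ∧ dz; div F = -2*x + 3*y - z

For a 2-form in R^3 of the form above, applying d gives a 3-form with coefficient ∂P/∂x + ∂Q/∂y + ∂R/∂z:
  ∂P/∂x = 3*y
  ∂Q/∂y = -z
  ∂R/∂z = -2*x
Sum = -2*x + 3*y - z, which is exactly div F.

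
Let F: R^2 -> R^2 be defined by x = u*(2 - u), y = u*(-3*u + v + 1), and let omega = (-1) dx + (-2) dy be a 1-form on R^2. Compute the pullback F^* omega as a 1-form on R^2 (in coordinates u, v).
F^* omega = (14*u - 2*v - 4) du + (-2*u) dv

Using F^*(f dg) = (f ∘ F) d(g ∘ F), substitute each coordinate x_i by F_i(u, v) in f_i, and replace dx_i by d F_i = (∂F_i/∂u) du + (∂F_i/∂v) dv.
  For the x component: f_1(F) = -1; d F_1 = (2 - 2*u) du + (0) dv
  For the y component: f_2(F) = -2; d F_2 = (-6*u + v + 1) du + (u) dv
Combining and collecting du, dv coefficients:
  coeff of du: 14*u - 2*v - 4
  coeff of dv: -2*u
F^* omega = (14*u - 2*v - 4) du + (-2*u) dv.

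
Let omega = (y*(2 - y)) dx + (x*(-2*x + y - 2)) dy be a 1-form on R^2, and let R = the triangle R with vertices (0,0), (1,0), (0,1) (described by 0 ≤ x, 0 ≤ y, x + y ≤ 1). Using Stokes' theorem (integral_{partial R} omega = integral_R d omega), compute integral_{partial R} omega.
integral_(partial R) omega = -13/6

Stokes: integral_partial_R omega = integral_R d omega with d omega = (∂Q/∂x - ∂P/∂y) dx ∧ dy.
  ∂Q/∂x = -4*x + y - 2
  ∂P/∂y = 2 - 2*y
  integrand = ∂Q/∂x - ∂P/∂y = -4*x + 3*y - 4.
Integrating over R: integral_0^1 integral_0^{1-x} (-4*x + 3*y - 4) dy dx = -13/6.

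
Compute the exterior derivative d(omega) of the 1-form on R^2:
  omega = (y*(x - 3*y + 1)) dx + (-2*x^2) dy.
d(omega) = (-5*x + 6*y - 1) dx ∧ dy

For a 1-form omega = sum_i f_i dx_i, the exterior derivative is
  d(omega) = sum_{i < j} (∂f_j/∂x_i - ∂f_i/∂x_j) dx_i ∧ dx_j.
  coefficient of dx ∧ dy: ∂f_2/∂x - ∂f_1/∂y = ∂(-2*x^2)/∂x - ∂(y*(x - 3*y + 1))/∂y = -5*x + 6*y - 1
Assembling: d(omega) = (-5*x + 6*y - 1) dx ∧ dy.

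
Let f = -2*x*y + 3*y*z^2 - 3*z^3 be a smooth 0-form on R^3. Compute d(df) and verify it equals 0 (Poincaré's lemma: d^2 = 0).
d(df) = 0

Step 1: df = sum_i (∂f/∂x_i) dx_i = (-2*y) dx + (-2*x + 3*z^2) dy + (3*z*(2*y - 3*z)) dz.
Step 2: Apply d again. Using the 1-form formula, the coefficient of dx ∧ dy in d(df) is ∂^2 f/∂x ∂y - ∂^2 f/∂y ∂x = (-2) - (-2) = 0 (equality of mixed partials for smooth f).
Similarly for dx ∧ dz and dy ∧ dz — all coefficients vanish. So d(df) = 0.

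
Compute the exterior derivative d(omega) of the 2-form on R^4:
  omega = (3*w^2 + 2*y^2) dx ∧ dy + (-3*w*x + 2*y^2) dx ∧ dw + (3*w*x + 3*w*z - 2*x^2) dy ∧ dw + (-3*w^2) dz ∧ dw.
d(omega) = (9*w - 4*x - 4*y) dx ∧ dy ∧ dw + (-3*w) dy ∧ dz ∧ dw

For a 2-form omega = sum_{i<j} g_{ij} dx_i ∧ dx_j, the exterior derivative is
  d(omega) = sum_{i<j} d(g_{ij}) ∧ dx_i ∧ dx_j = sum_{i<j, k} (∂g_{ij}/∂x_k) dx_k ∧ dx_i ∧ dx_j.
Expand each term, using dx_k ∧ dx_i ∧ dx_j = sgn(permutation) dx_{(a)} ∧ dx_{(b)} ∧ dx_{(c)} with (a < b < c) sorted:
  d(3*w^2 + 2*y^2) includes (∂/∂w)(3*w^2 + 2*y^2) dw = (6*w) dw, which multiplied by dx ∧ dy gives (6*w) dx ∧ dy ∧ dw
  d(-3*w*x + 2*y^2) includes (∂/∂y)(-3*w*x + 2*y^2) dy = (4*y) dy, which multiplied by dx ∧ dw gives (-4*y) dx ∧ dy ∧ dw
  d(3*w*x + 3*w*z - 2*x^2) includes (∂/∂x)(3*w*x + 3*w*z - 2*x^2) dx = (3*w - 4*x) dx, which multiplied by dy ∧ dw gives (3*w - 4*x) dx ∧ dy ∧ dw
  d(3*w*x + 3*w*z - 2*x^2) includes (∂/∂z)(3*w*x + 3*w*z - 2*x^2) dz = (3*w) dz, which multiplied by dy ∧ dw gives (-3*w) dy ∧ dz ∧ dw
Collecting like 3-forms: d(omega) = (9*w - 4*x - 4*y) dx ∧ dy ∧ dw + (-3*w) dy ∧ dz ∧ dw.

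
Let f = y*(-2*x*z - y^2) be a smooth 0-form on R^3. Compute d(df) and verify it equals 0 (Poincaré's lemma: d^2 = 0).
d(df) = 0

Step 1: df = sum_i (∂f/∂x_i) dx_i = (-2*y*z) dx + (-2*x*z - 3*y^2) dy + (-2*x*y) dz.
Step 2: Apply d again. Using the 1-form formula, the coefficient of dx ∧ dy in d(df) is ∂^2 f/∂x ∂y - ∂^2 f/∂y ∂x = (-2*z) - (-2*z) = 0 (equality of mixed partials for smooth f).
Similarly for dx ∧ dz and dy ∧ dz — all coefficients vanish. So d(df) = 0.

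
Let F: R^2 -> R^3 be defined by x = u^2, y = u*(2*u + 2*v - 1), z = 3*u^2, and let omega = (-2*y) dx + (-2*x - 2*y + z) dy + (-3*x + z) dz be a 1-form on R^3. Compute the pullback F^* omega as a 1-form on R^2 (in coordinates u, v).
F^* omega = (u*(-20*u^2 - 30*u*v + 15*u - 8*v^2 + 8*v - 2)) du + (u^2*(-6*u - 8*v + 4)) dv

Using F^*(f dg) = (f ∘ F) d(g ∘ F), substitute each coordinate x_i by F_i(u, v) in f_i, and replace dx_i by d F_i = (∂F_i/∂u) du + (∂F_i/∂v) dv.
  For the x component: f_1(F) = 2*u*(-2*u - 2*v + 1); d F_1 = (2*u) du + (0) dv
  For the y component: f_2(F) = u*(-3*u - 4*v + 2); d F_2 = (4*u + 2*v - 1) du + (2*u) dv
  For the z component: f_3(F) = 0; d F_3 = (6*u) du + (0) dv
Combining and collecting du, dv coefficients:
  coeff of du: u*(-20*u^2 - 30*u*v + 15*u - 8*v^2 + 8*v - 2)
  coeff of dv: u^2*(-6*u - 8*v + 4)
F^* omega = (u*(-20*u^2 - 30*u*v + 15*u - 8*v^2 + 8*v - 2)) du + (u^2*(-6*u - 8*v + 4)) dv.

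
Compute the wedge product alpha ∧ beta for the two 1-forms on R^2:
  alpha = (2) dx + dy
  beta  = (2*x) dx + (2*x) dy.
alpha ∧ beta = (2*x) dx ∧ dy

Distribute the wedge, using dx_i ∧ dx_j = -dx_j ∧ dx_i and dx_i ∧ dx_i = 0. For each pair (i, j) with i < j, the coefficient of dx_i ∧ dx_j in alpha ∧ beta is (alpha_i * beta_j - alpha_j * beta_i). Collecting: alpha ∧ beta = (2*x) dx ∧ dy.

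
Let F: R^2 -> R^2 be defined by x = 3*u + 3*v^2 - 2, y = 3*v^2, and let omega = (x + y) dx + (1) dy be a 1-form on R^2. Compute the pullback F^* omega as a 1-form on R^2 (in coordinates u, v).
F^* omega = (9*u + 18*v^2 - 6) du + (6*v*(3*u + 6*v^2 - 1)) dv

Using F^*(f dg) = (f ∘ F) d(g ∘ F), substitute each coordinate x_i by F_i(u, v) in f_i, and replace dx_i by d F_i = (∂F_i/∂u) du + (∂F_i/∂v) dv.
  For the x component: f_1(F) = 3*u + 6*v^2 - 2; d F_1 = (3) du + (6*v) dv
  For the y component: f_2(F) = 1; d F_2 = (0) du + (6*v) dv
Combining and collecting du, dv coefficients:
  coeff of du: 9*u + 18*v^2 - 6
  coeff of dv: 6*v*(3*u + 6*v^2 - 1)
F^* omega = (9*u + 18*v^2 - 6) du + (6*v*(3*u + 6*v^2 - 1)) dv.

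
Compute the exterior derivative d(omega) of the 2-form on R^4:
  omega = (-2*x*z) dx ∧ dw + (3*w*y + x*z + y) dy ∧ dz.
d(omega) = (2*x) dx ∧ dz ∧ dw + (z) dx ∧ dy ∧ dz + (3*y) dy ∧ dz ∧ dw

For a 2-form omega = sum_{i<j} g_{ij} dx_i ∧ dx_j, the exterior derivative is
  d(omega) = sum_{i<j} d(g_{ij}) ∧ dx_i ∧ dx_j = sum_{i<j, k} (∂g_{ij}/∂x_k) dx_k ∧ dx_i ∧ dx_j.
Expand each term, using dx_k ∧ dx_i ∧ dx_j = sgn(permutation) dx_{(a)} ∧ dx_{(b)} ∧ dx_{(c)} with (a < b < c) sorted:
  d(-2*x*z) includes (∂/∂z)(-2*x*z) dz = (-2*x) dz, which multiplied by dx ∧ dw gives (2*x) dx ∧ dz ∧ dw
  d(3*w*y + x*z + y) includes (∂/∂x)(3*w*y + x*z + y) dx = (z) dx, which multiplied by dy ∧ dz gives (z) dx ∧ dy ∧ dz
  d(3*w*y + x*z + y) includes (∂/∂w)(3*w*y + x*z + y) dw = (3*y) dw, which multiplied by dy ∧ dz gives (3*y) dy ∧ dz ∧ dw
Collecting like 3-forms: d(omega) = (2*x) dx ∧ dz ∧ dw + (z) dx ∧ dy ∧ dz + (3*y) dy ∧ dz ∧ dw.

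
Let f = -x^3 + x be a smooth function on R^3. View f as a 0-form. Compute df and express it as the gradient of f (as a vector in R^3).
df = (1 - 3*x^2) dx + (0) dy + (0) dz; grad f = (1 - 3*x^2, 0, 0)

For a 0-form f, d f = (∂f/∂x) dx + (∂f/∂y) dy + (∂f/∂z) dz. The components of the vector representation are exactly the entries of grad f in Cartesian coordinates:
  ∂f/∂x = 1 - 3*x^2
  ∂f/∂y = 0
  ∂f/∂z = 0.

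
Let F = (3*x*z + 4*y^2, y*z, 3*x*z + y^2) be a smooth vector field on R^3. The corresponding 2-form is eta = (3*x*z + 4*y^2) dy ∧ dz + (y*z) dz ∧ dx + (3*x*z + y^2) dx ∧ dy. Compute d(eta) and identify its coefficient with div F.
d(eta) = (3*x + 4*z) dx ∧ dy ∧ dz; div F = 3*x + 4*z

For a 2-form in R^3 of the form above, applying d gives a 3-form with coefficient ∂P/∂x + ∂Q/∂y + ∂R/∂z:
  ∂P/∂x = 3*z
  ∂Q/∂y = z
  ∂R/∂z = 3*x
Sum = 3*x + 4*z, which is exactly div F.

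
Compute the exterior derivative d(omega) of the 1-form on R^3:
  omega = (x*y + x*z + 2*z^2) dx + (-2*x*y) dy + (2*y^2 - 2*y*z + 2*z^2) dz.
d(omega) = (-x - 2*y) dx ∧ dy + (-x - 4*z) dx ∧ dz + (4*y - 2*z) dy ∧ dz

For a 1-form omega = sum_i f_i dx_i, the exterior derivative is
  d(omega) = sum_{i < j} (∂f_j/∂x_i - ∂f_i/∂x_j) dx_i ∧ dx_j.
  coefficient of dx ∧ dy: ∂f_2/∂x - ∂f_1/∂y = ∂(-2*x*y)/∂x - ∂(x*y + x*z + 2*z^2)/∂y = -x - 2*y
  coefficient of dx ∧ dz: ∂f_3/∂x - ∂f_1/∂z = ∂(2*y^2 - 2*y*z + 2*z^2)/∂x - ∂(x*y + x*z + 2*z^2)/∂z = -x - 4*z
  coefficient of dy ∧ dz: ∂f_3/∂y - ∂f_2/∂z = ∂(2*y^2 - 2*y*z + 2*z^2)/∂y - ∂(-2*x*y)/∂z = 4*y - 2*z
Assembling: d(omega) = (-x - 2*y) dx ∧ dy + (-x - 4*z) dx ∧ dz + (4*y - 2*z) dy ∧ dz.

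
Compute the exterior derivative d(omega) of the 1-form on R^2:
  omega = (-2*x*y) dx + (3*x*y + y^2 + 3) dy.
d(omega) = (2*x + 3*y) dx ∧ dy

For a 1-form omega = sum_i f_i dx_i, the exterior derivative is
  d(omega) = sum_{i < j} (∂f_j/∂x_i - ∂f_i/∂x_j) dx_i ∧ dx_j.
  coefficient of dx ∧ dy: ∂f_2/∂x - ∂f_1/∂y = ∂(3*x*y + y^2 + 3)/∂x - ∂(-2*x*y)/∂y = 2*x + 3*y
Assembling: d(omega) = (2*x + 3*y) dx ∧ dy.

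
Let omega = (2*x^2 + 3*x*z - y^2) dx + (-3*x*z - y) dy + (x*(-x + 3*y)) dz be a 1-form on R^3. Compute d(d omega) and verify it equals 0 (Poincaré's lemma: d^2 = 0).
d(d omega) = 0

Step 1: d omega = sum_{i<j} (∂f_j/∂x_i - ∂f_i/∂x_j) dx_i ∧ dx_j:
  coeff of dx ∧ dy: 2*y - 3*z
  coeff of dx ∧ dz: -5*x + 3*y
  coeff of dy ∧ dz: 6*x
Step 2: Apply d again to each 2-form coefficient. The only possible 3-form in R^3 is dx ∧ dy ∧ dz, with coefficient
  ∂(coeff of dy∧dz)/∂x - ∂(coeff of dx∧dz)/∂y + ∂(coeff of dx∧dy)/∂z
  = ∂/∂x (6*x) - ∂/∂y (-5*x + 3*y) + ∂/∂z (2*y - 3*z).
Each of these terms simplifies to sums of mixed partials that cancel in pairs. The result is 0 (by equality of mixed partials for smooth functions — Schwarz / Clairaut).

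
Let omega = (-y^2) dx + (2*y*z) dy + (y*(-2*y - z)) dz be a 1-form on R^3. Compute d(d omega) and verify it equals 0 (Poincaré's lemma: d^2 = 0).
d(d omega) = 0

Step 1: d omega = sum_{i<j} (∂f_j/∂x_i - ∂f_i/∂x_j) dx_i ∧ dx_j:
  coeff of dx ∧ dy: 2*y
  coeff of dx ∧ dz: 0
  coeff of dy ∧ dz: -6*y - z
Step 2: Apply d again to each 2-form coefficient. The only possible 3-form in R^3 is dx ∧ dy ∧ dz, with coefficient
  ∂(coeff of dy∧dz)/∂x - ∂(coeff of dx∧dz)/∂y + ∂(coeff of dx∧dy)/∂z
  = ∂/∂x (-6*y - z) - ∂/∂y (0) + ∂/∂z (2*y).
Each of these terms simplifies to sums of mixed partials that cancel in pairs. The result is 0 (by equality of mixed partials for smooth functions — Schwarz / Clairaut).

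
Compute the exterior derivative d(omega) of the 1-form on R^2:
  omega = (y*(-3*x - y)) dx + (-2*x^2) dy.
d(omega) = (-x + 2*y) dx ∧ dy

For a 1-form omega = sum_i f_i dx_i, the exterior derivative is
  d(omega) = sum_{i < j} (∂f_j/∂x_i - ∂f_i/∂x_j) dx_i ∧ dx_j.
  coefficient of dx ∧ dy: ∂f_2/∂x - ∂f_1/∂y = ∂(-2*x^2)/∂x - ∂(y*(-3*x - y))/∂y = -x + 2*y
Assembling: d(omega) = (-x + 2*y) dx ∧ dy.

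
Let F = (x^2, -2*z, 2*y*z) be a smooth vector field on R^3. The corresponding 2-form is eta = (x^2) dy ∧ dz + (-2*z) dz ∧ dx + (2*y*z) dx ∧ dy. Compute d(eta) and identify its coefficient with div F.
d(eta) = (2*x + 2*y) dx ∧ dy ∧ dz; div F = 2*x + 2*y

For a 2-form in R^3 of the form above, applying d gives a 3-form with coefficient ∂P/∂x + ∂Q/∂y + ∂R/∂z:
  ∂P/∂x = 2*x
  ∂Q/∂y = 0
  ∂R/∂z = 2*y
Sum = 2*x + 2*y, which is exactly div F.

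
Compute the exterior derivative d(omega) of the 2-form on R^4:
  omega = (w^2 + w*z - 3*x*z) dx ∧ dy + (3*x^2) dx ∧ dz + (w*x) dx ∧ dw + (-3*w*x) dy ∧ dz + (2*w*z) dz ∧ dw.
d(omega) = (-2*w - 3*x) dx ∧ dy ∧ dz + (2*w + z) dx ∧ dy ∧ dw + (-3*x) dy ∧ dz ∧ dw

For a 2-form omega = sum_{i<j} g_{ij} dx_i ∧ dx_j, the exterior derivative is
  d(omega) = sum_{i<j} d(g_{ij}) ∧ dx_i ∧ dx_j = sum_{i<j, k} (∂g_{ij}/∂x_k) dx_k ∧ dx_i ∧ dx_j.
Expand each term, using dx_k ∧ dx_i ∧ dx_j = sgn(permutation) dx_{(a)} ∧ dx_{(b)} ∧ dx_{(c)} with (a < b < c) sorted:
  d(w^2 + w*z - 3*x*z) includes (∂/∂z)(w^2 + w*z - 3*x*z) dz = (w - 3*x) dz, which multiplied by dx ∧ dy gives (w - 3*x) dx ∧ dy ∧ dz
  d(w^2 + w*z - 3*x*z) includes (∂/∂w)(w^2 + w*z - 3*x*z) dw = (2*w + z) dw, which multiplied by dx ∧ dy gives (2*w + z) dx ∧ dy ∧ dw
  d(-3*w*x) includes (∂/∂x)(-3*w*x) dx = (-3*w) dx, which multiplied by dy ∧ dz gives (-3*w) dx ∧ dy ∧ dz
  d(-3*w*x) includes (∂/∂w)(-3*w*x) dw = (-3*x) dw, which multiplied by dy ∧ dz gives (-3*x) dy ∧ dz ∧ dw
Collecting like 3-forms: d(omega) = (-2*w - 3*x) dx ∧ dy ∧ dz + (2*w + z) dx ∧ dy ∧ dw + (-3*x) dy ∧ dz ∧ dw.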